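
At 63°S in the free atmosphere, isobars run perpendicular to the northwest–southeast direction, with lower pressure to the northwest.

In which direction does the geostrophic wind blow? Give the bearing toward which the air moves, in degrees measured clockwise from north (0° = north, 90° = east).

225°

The pressure-gradient force points toward the northwest (bearing 315°).
Geostrophic balance: in the Southern Hemisphere the Coriolis force deflects motion to the left, so the geostrophic wind blows 90° to the left of the pressure-gradient force (low pressure on the right).
Rotating 315° by 90° counterclockwise gives 225° — the wind blows toward the southwest.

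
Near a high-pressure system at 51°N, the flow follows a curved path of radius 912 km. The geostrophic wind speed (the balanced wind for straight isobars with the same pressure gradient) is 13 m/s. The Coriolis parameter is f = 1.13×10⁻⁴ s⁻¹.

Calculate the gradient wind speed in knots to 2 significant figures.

30 knots

Around a high, pressure-gradient force acts outward with centrifugal, so Coriolis balances both:
fV = (1/ρ)|∂P/∂n| + V²/R  →  V² − fR·V + fR·V_g = 0
With fR = 1.13×10⁻⁴ × 912×10³ m = 103 m/s:
V = [fR − √((fR)² − 4 fR V_g)]/2 = [103 − √(103² − 4×103×13)]/2 = 15.3 m/s
Supergeostrophic (V > V_g = 13 m/s), as expected around a high.
Converting: 15.3 m/s × 1.944 = 30 knots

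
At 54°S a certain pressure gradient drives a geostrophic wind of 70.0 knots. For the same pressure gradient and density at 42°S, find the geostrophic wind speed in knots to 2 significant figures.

With the same pressure gradient and density, V_g ∝ 1/f ∝ 1/sin φ.
V₂ = V₁ · sin φ₁ / sin φ₂ = 70.0 × sin 54° / sin 42°
V₂ = 70.0 × 0.8090/0.6691 = 85 knots

85 knots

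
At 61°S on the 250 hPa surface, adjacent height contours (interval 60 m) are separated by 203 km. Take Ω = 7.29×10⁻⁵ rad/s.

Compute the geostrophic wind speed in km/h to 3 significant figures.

Coriolis parameter at 61°S:
f = 2Ω sin φ = 2 × 7.29×10⁻⁵ × sin 61° = 1.28×10⁻⁴ s⁻¹
Height gradient: |∂Z/∂n| = 60 m / 203000 m = 2.96×10⁻⁴
On a pressure surface, geostrophic balance gives V_g = (g/f)|∂Z/∂n|:
V_g = 9.81 × 2.96×10⁻⁴ / 1.28×10⁻⁴ = 22.7 m/s
Converting: 22.7 m/s × 3.6 = 81.9 km/h

81.9 km/h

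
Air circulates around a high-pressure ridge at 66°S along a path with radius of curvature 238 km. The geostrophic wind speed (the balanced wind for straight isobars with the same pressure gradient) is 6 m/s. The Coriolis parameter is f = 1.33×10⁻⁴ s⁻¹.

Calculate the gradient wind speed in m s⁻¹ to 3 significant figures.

Around a high, pressure-gradient force acts outward with centrifugal, so Coriolis balances both:
fV = (1/ρ)|∂P/∂n| + V²/R  →  V² − fR·V + fR·V_g = 0
With fR = 1.33×10⁻⁴ × 238×10³ m = 31.7 m/s:
V = [fR − √((fR)² − 4 fR V_g)]/2 = [31.7 − √(31.7² − 4×31.7×6)]/2 = 8.04 m/s
Supergeostrophic (V > V_g = 6 m/s), as expected around a high.

8.04 m s⁻¹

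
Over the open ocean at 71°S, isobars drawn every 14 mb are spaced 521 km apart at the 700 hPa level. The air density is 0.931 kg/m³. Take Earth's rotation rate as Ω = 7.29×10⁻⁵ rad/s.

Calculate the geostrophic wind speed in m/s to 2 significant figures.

21 m/s

Coriolis parameter at 71°S:
f = 2Ω sin φ = 2 × 7.29×10⁻⁵ × sin 71° = 1.38×10⁻⁴ s⁻¹
Pressure gradient: |∂P/∂n| = 1400 Pa / 521000 m = 2.69×10⁻³ Pa/m
Geostrophic balance (pressure-gradient force = Coriolis force):
V_g = (1/(fρ)) |∂P/∂n| = 2.69×10⁻³ / (1.38×10⁻⁴ × 0.931) = 20.9 m/s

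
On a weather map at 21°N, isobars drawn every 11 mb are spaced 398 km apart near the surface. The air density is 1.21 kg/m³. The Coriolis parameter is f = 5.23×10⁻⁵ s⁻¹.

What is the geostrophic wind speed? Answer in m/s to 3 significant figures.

43.7 m/s

Pressure gradient: |∂P/∂n| = 1100 Pa / 398000 m = 2.76×10⁻³ Pa/m
Geostrophic balance (pressure-gradient force = Coriolis force):
V_g = (1/(fρ)) |∂P/∂n| = 2.76×10⁻³ / (5.23×10⁻⁵ × 1.21) = 43.7 m/s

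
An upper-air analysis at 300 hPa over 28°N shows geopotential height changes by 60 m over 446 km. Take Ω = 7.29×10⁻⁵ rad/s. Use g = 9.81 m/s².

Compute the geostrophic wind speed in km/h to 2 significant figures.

Coriolis parameter at 28°N:
f = 2Ω sin φ = 2 × 7.29×10⁻⁵ × sin 28° = 6.84×10⁻⁵ s⁻¹
Height gradient: |∂Z/∂n| = 60 m / 446000 m = 1.35×10⁻⁴
On a pressure surface, geostrophic balance gives V_g = (g/f)|∂Z/∂n|:
V_g = 9.81 × 1.35×10⁻⁴ / 6.84×10⁻⁵ = 19.3 m/s
Converting: 19.3 m/s × 3.6 = 69 km/h

69 km/h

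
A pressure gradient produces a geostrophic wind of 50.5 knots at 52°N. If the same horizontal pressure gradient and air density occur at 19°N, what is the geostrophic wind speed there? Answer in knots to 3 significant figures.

With the same pressure gradient and density, V_g ∝ 1/f ∝ 1/sin φ.
V₂ = V₁ · sin φ₁ / sin φ₂ = 50.5 × sin 52° / sin 19°
V₂ = 50.5 × 0.7880/0.3256 = 122 knots

122 knots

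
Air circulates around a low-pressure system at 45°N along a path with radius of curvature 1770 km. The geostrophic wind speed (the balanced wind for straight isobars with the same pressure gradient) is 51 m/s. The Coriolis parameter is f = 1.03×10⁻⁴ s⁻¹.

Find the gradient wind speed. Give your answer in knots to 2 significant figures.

Around a low, centrifugal force acts outward with Coriolis, so pressure-gradient force balances both:
(1/ρ)|∂P/∂n| = fV + V²/R  →  V² + fR·V − fR·V_g = 0
With fR = 1.03×10⁻⁴ × 1770×10³ m = 182 m/s:
V = [−fR + √((fR)² + 4 fR V_g)]/2 = [−182 + √(182² + 4×182×51)]/2 = 41.5 m/s
Subgeostrophic (V < V_g = 51 m/s), as expected around a low.
Converting: 41.5 m/s × 1.944 = 81 knots

81 knots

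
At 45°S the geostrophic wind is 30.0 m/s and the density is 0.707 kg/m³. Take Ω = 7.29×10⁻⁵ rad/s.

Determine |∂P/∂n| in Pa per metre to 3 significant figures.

2.19×10⁻³ Pa/m

Coriolis parameter at 45°S:
f = 2Ω sin φ = 2 × 7.29×10⁻⁵ × sin 45° = 1.03×10⁻⁴ s⁻¹
Geostrophic balance rearranged: |∂P/∂n| = f ρ V_g
|∂P/∂n| = 1.03×10⁻⁴ × 0.707 × 30.0 = 2.19×10⁻³ Pa/m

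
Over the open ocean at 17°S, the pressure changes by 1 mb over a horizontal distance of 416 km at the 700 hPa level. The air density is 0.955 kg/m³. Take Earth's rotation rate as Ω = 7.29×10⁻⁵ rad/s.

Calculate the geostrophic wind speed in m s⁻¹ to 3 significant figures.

5.90 m s⁻¹

Coriolis parameter at 17°S:
f = 2Ω sin φ = 2 × 7.29×10⁻⁵ × sin 17° = 4.26×10⁻⁵ s⁻¹
Pressure gradient: |∂P/∂n| = 100 Pa / 416000 m = 2.40×10⁻⁴ Pa/m
Geostrophic balance (pressure-gradient force = Coriolis force):
V_g = (1/(fρ)) |∂P/∂n| = 2.40×10⁻⁴ / (4.26×10⁻⁵ × 0.955) = 5.90 m/s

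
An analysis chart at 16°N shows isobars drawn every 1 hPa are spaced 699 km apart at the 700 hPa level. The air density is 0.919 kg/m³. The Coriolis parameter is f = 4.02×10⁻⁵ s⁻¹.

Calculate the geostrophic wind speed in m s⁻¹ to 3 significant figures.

Pressure gradient: |∂P/∂n| = 100 Pa / 699000 m = 1.43×10⁻⁴ Pa/m
Geostrophic balance (pressure-gradient force = Coriolis force):
V_g = (1/(fρ)) |∂P/∂n| = 1.43×10⁻⁴ / (4.02×10⁻⁵ × 0.919) = 3.87 m/s

3.87 m s⁻¹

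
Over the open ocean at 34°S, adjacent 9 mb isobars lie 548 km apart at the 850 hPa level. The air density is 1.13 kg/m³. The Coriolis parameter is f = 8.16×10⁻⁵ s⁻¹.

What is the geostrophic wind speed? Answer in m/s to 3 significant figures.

17.8 m/s

Pressure gradient: |∂P/∂n| = 900 Pa / 548000 m = 1.64×10⁻³ Pa/m
Geostrophic balance (pressure-gradient force = Coriolis force):
V_g = (1/(fρ)) |∂P/∂n| = 1.64×10⁻³ / (8.16×10⁻⁵ × 1.13) = 17.8 m/s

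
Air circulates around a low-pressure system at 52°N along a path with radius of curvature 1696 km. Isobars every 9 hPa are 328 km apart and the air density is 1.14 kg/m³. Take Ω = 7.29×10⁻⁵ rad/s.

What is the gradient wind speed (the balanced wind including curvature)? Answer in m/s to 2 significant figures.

Coriolis parameter at 52°N:
f = 2Ω sin φ = 2 × 7.29×10⁻⁵ × sin 52° = 1.15×10⁻⁴ s⁻¹
Pressure gradient: |∂P/∂n| = 900 Pa / 328000 m = 2.74×10⁻³ Pa/m
Geostrophic speed: V_g = |∂P/∂n|/(fρ) = 2.74×10⁻³/(1.15×10⁻⁴ × 1.14) = 20.9 m/s
Around a low, centrifugal force acts outward with Coriolis, so pressure-gradient force balances both:
(1/ρ)|∂P/∂n| = fV + V²/R  →  V² + fR·V − fR·V_g = 0
With fR = 1.15×10⁻⁴ × 1696×10³ m = 195 m/s:
V = [−fR + √((fR)² + 4 fR V_g)]/2 = [−195 + √(195² + 4×195×20.9)]/2 = 19.1 m/s
Subgeostrophic (V < V_g = 20.9 m/s), as expected around a low.

19 m/s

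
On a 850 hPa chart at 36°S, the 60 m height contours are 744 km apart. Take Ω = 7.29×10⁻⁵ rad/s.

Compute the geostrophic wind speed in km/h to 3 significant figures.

33.2 km/h

Coriolis parameter at 36°S:
f = 2Ω sin φ = 2 × 7.29×10⁻⁵ × sin 36° = 8.57×10⁻⁵ s⁻¹
Height gradient: |∂Z/∂n| = 60 m / 744000 m = 8.06×10⁻⁵
On a pressure surface, geostrophic balance gives V_g = (g/f)|∂Z/∂n|:
V_g = 9.81 × 8.06×10⁻⁵ / 8.57×10⁻⁵ = 9.23 m/s
Converting: 9.23 m/s × 3.6 = 33.2 km/h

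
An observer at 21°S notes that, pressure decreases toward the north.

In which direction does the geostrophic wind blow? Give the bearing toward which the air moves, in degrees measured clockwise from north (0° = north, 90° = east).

The pressure-gradient force points toward the north (bearing 000°).
Geostrophic balance: in the Southern Hemisphere the Coriolis force deflects motion to the left, so the geostrophic wind blows 90° to the left of the pressure-gradient force (low pressure on the right).
Rotating 000° by 90° counterclockwise gives 270° — the wind blows toward the west.

270°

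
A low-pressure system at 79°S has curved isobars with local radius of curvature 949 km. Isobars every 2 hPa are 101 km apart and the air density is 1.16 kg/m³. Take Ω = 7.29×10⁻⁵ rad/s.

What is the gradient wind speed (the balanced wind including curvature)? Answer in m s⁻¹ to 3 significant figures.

11.0 m s⁻¹

Coriolis parameter at 79°S:
f = 2Ω sin φ = 2 × 7.29×10⁻⁵ × sin 79° = 1.43×10⁻⁴ s⁻¹
Pressure gradient: |∂P/∂n| = 200 Pa / 101000 m = 1.98×10⁻³ Pa/m
Geostrophic speed: V_g = |∂P/∂n|/(fρ) = 1.98×10⁻³/(1.43×10⁻⁴ × 1.16) = 11.9 m/s
Around a low, centrifugal force acts outward with Coriolis, so pressure-gradient force balances both:
(1/ρ)|∂P/∂n| = fV + V²/R  →  V² + fR·V − fR·V_g = 0
With fR = 1.43×10⁻⁴ × 949×10³ m = 136 m/s:
V = [−fR + √((fR)² + 4 fR V_g)]/2 = [−136 + √(136² + 4×136×11.9)]/2 = 11 m/s
Subgeostrophic (V < V_g = 11.9 m/s), as expected around a low.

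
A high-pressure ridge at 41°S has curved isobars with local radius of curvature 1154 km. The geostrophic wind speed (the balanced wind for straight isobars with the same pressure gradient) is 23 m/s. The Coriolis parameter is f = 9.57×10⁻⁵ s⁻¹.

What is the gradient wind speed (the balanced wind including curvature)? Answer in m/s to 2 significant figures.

33 m/s

Around a high, pressure-gradient force acts outward with centrifugal, so Coriolis balances both:
fV = (1/ρ)|∂P/∂n| + V²/R  →  V² − fR·V + fR·V_g = 0
With fR = 9.57×10⁻⁵ × 1154×10³ m = 110 m/s:
V = [fR − √((fR)² − 4 fR V_g)]/2 = [110 − √(110² − 4×110×23)]/2 = 32.7 m/s
Supergeostrophic (V > V_g = 23 m/s), as expected around a high.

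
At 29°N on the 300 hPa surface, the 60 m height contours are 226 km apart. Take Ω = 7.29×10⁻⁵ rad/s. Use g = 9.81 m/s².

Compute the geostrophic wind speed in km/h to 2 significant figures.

130 km/h

Coriolis parameter at 29°N:
f = 2Ω sin φ = 2 × 7.29×10⁻⁵ × sin 29° = 7.07×10⁻⁵ s⁻¹
Height gradient: |∂Z/∂n| = 60 m / 226000 m = 2.65×10⁻⁴
On a pressure surface, geostrophic balance gives V_g = (g/f)|∂Z/∂n|:
V_g = 9.81 × 2.65×10⁻⁴ / 7.07×10⁻⁵ = 36.8 m/s
Converting: 36.8 m/s × 3.6 = 130 km/h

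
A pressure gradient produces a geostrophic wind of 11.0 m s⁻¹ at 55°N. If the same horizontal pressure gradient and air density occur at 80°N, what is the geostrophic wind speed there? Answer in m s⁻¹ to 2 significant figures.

9.1 m s⁻¹

With the same pressure gradient and density, V_g ∝ 1/f ∝ 1/sin φ.
V₂ = V₁ · sin φ₁ / sin φ₂ = 11.0 × sin 55° / sin 80°
V₂ = 11.0 × 0.8192/0.9848 = 9.1 m s⁻¹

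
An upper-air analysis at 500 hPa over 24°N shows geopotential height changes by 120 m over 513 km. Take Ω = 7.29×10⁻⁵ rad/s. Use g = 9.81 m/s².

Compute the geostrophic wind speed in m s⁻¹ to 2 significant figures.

39 m s⁻¹

Coriolis parameter at 24°N:
f = 2Ω sin φ = 2 × 7.29×10⁻⁵ × sin 24° = 5.93×10⁻⁵ s⁻¹
Height gradient: |∂Z/∂n| = 120 m / 513000 m = 2.34×10⁻⁴
On a pressure surface, geostrophic balance gives V_g = (g/f)|∂Z/∂n|:
V_g = 9.81 × 2.34×10⁻⁴ / 5.93×10⁻⁵ = 38.7 m/s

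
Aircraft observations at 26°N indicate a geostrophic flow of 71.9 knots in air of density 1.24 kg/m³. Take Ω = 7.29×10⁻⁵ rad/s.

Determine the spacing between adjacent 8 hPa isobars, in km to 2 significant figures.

Coriolis parameter at 26°N:
f = 2Ω sin φ = 2 × 7.29×10⁻⁵ × sin 26° = 6.39×10⁻⁵ s⁻¹
Wind speed in SI: 71.9 knots = 37.0 m/s
Geostrophic balance rearranged: |∂P/∂n| = f ρ V_g
|∂P/∂n| = 6.39×10⁻⁵ × 1.24 × 37.0 = 2.93×10⁻³ Pa/m
Isobar spacing: Δn = ΔP/|∂P/∂n| = 800 Pa / 2.93×10⁻³ Pa/m = 272899 m ≈ 270 km

270 km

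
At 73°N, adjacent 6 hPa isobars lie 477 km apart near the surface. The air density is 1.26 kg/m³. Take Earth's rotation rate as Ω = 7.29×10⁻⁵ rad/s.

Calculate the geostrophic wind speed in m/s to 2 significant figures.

Coriolis parameter at 73°N:
f = 2Ω sin φ = 2 × 7.29×10⁻⁵ × sin 73° = 1.39×10⁻⁴ s⁻¹
Pressure gradient: |∂P/∂n| = 600 Pa / 477000 m = 1.26×10⁻³ Pa/m
Geostrophic balance (pressure-gradient force = Coriolis force):
V_g = (1/(fρ)) |∂P/∂n| = 1.26×10⁻³ / (1.39×10⁻⁴ × 1.26) = 7.16 m/s

7.2 m/s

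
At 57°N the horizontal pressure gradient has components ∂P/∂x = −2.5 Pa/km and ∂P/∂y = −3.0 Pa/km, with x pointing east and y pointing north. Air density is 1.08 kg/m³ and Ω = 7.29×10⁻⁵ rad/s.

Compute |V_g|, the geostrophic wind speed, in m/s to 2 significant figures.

30 m/s

Coriolis parameter at 57°N:
f = 2Ω sin φ = 2 × 7.29×10⁻⁵ × sin 57° = 1.22×10⁻⁴ s⁻¹
Component geostrophic relations (x east, y north):
u_g = −(1/(fρ)) ∂P/∂y,  v_g = (1/(fρ)) ∂P/∂x
u_g = −(−3.0×10⁻³)/(1.22×10⁻⁴ × 1.08) = 22.7 m/s;  v_g = (−2.5×10⁻³)/(1.22×10⁻⁴ × 1.08) = −18.9 m/s
|V_g| = √(u_g² + v_g²) = 29.6 m/s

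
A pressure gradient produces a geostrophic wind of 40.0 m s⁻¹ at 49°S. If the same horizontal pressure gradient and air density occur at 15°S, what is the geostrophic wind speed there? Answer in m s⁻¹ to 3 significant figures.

With the same pressure gradient and density, V_g ∝ 1/f ∝ 1/sin φ.
V₂ = V₁ · sin φ₁ / sin φ₂ = 40.0 × sin 49° / sin 15°
V₂ = 40.0 × 0.7547/0.2588 = 117 m s⁻¹

117 m s⁻¹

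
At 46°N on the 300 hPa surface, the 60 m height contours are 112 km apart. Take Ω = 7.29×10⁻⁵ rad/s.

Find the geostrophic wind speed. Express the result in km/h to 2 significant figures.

Coriolis parameter at 46°N:
f = 2Ω sin φ = 2 × 7.29×10⁻⁵ × sin 46° = 1.05×10⁻⁴ s⁻¹
Height gradient: |∂Z/∂n| = 60 m / 112000 m = 5.36×10⁻⁴
On a pressure surface, geostrophic balance gives V_g = (g/f)|∂Z/∂n|:
V_g = 9.81 × 5.36×10⁻⁴ / 1.05×10⁻⁴ = 50.1 m/s
Converting: 50.1 m/s × 3.6 = 180 km/h

180 km/h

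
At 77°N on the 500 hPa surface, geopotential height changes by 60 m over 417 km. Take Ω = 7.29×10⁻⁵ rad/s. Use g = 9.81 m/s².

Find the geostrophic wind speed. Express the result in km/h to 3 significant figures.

Coriolis parameter at 77°N:
f = 2Ω sin φ = 2 × 7.29×10⁻⁵ × sin 77° = 1.42×10⁻⁴ s⁻¹
Height gradient: |∂Z/∂n| = 60 m / 417000 m = 1.44×10⁻⁴
On a pressure surface, geostrophic balance gives V_g = (g/f)|∂Z/∂n|:
V_g = 9.81 × 1.44×10⁻⁴ / 1.42×10⁻⁴ = 9.94 m/s
Converting: 9.94 m/s × 3.6 = 35.8 km/h

35.8 km/h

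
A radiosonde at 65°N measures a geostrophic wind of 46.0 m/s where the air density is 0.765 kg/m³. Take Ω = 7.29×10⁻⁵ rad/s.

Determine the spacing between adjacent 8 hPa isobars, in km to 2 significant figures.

170 km

Coriolis parameter at 65°N:
f = 2Ω sin φ = 2 × 7.29×10⁻⁵ × sin 65° = 1.32×10⁻⁴ s⁻¹
Geostrophic balance rearranged: |∂P/∂n| = f ρ V_g
|∂P/∂n| = 1.32×10⁻⁴ × 0.765 × 46.0 = 4.65×10⁻³ Pa/m
Isobar spacing: Δn = ΔP/|∂P/∂n| = 800 Pa / 4.65×10⁻³ Pa/m = 172043 m ≈ 170 km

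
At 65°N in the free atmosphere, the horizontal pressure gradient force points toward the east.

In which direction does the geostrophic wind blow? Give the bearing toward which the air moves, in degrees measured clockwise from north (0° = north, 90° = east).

The pressure-gradient force points toward the east (bearing 090°).
Geostrophic balance: in the Northern Hemisphere the Coriolis force deflects motion to the right, so the geostrophic wind blows 90° to the right of the pressure-gradient force (low pressure on the left).
Rotating 090° by 90° clockwise gives 180° — the wind blows toward the south.

180°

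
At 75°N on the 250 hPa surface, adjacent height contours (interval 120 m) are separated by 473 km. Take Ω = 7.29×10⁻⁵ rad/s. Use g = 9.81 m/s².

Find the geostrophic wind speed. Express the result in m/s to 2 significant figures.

18 m/s

Coriolis parameter at 75°N:
f = 2Ω sin φ = 2 × 7.29×10⁻⁵ × sin 75° = 1.41×10⁻⁴ s⁻¹
Height gradient: |∂Z/∂n| = 120 m / 473000 m = 2.54×10⁻⁴
On a pressure surface, geostrophic balance gives V_g = (g/f)|∂Z/∂n|:
V_g = 9.81 × 2.54×10⁻⁴ / 1.41×10⁻⁴ = 17.7 m/s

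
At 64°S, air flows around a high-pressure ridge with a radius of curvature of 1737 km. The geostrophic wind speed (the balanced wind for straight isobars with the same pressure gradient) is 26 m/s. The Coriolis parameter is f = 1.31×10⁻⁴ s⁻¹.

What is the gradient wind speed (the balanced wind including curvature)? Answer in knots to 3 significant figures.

58.2 knots

Around a high, pressure-gradient force acts outward with centrifugal, so Coriolis balances both:
fV = (1/ρ)|∂P/∂n| + V²/R  →  V² − fR·V + fR·V_g = 0
With fR = 1.31×10⁻⁴ × 1737×10³ m = 228 m/s:
V = [fR − √((fR)² − 4 fR V_g)]/2 = [228 − √(228² − 4×228×26)]/2 = 29.9 m/s
Supergeostrophic (V > V_g = 26 m/s), as expected around a high.
Converting: 29.9 m/s × 1.944 = 58.2 knots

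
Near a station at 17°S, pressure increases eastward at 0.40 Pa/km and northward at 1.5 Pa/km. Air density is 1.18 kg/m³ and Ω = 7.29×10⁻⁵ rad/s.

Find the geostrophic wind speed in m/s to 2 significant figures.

31 m/s

Coriolis parameter at 17°S:
f = 2Ω sin φ = 2 × 7.29×10⁻⁵ × sin 17° = 4.26×10⁻⁵ s⁻¹
In the Southern Hemisphere f is negative: f = −4.26×10⁻⁵ s⁻¹.
Component geostrophic relations (x east, y north):
u_g = −(1/(fρ)) ∂P/∂y,  v_g = (1/(fρ)) ∂P/∂x
u_g = −(1.5×10⁻³)/(−4.26×10⁻⁵ × 1.18) = 29.8 m/s;  v_g = (0.40×10⁻³)/(−4.26×10⁻⁵ × 1.18) = −7.95 m/s
|V_g| = √(u_g² + v_g²) = 30.9 m/s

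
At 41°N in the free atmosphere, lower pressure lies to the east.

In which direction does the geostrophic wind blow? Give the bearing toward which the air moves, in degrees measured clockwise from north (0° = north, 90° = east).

The pressure-gradient force points toward the east (bearing 090°).
Geostrophic balance: in the Northern Hemisphere the Coriolis force deflects motion to the right, so the geostrophic wind blows 90° to the right of the pressure-gradient force (low pressure on the left).
Rotating 090° by 90° clockwise gives 180° — the wind blows toward the south.

180°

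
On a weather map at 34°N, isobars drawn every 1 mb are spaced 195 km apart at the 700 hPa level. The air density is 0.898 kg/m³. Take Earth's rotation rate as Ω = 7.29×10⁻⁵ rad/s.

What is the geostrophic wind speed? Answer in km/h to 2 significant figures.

25 km/h

Coriolis parameter at 34°N:
f = 2Ω sin φ = 2 × 7.29×10⁻⁵ × sin 34° = 8.15×10⁻⁵ s⁻¹
Pressure gradient: |∂P/∂n| = 100 Pa / 195000 m = 5.13×10⁻⁴ Pa/m
Geostrophic balance (pressure-gradient force = Coriolis force):
V_g = (1/(fρ)) |∂P/∂n| = 5.13×10⁻⁴ / (8.15×10⁻⁵ × 0.898) = 7.00 m/s
Converting: 7.00 m/s × 3.6 = 25 km/h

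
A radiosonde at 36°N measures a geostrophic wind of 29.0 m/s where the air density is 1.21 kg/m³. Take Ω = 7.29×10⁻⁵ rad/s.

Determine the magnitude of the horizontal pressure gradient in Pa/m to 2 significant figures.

Coriolis parameter at 36°N:
f = 2Ω sin φ = 2 × 7.29×10⁻⁵ × sin 36° = 8.57×10⁻⁵ s⁻¹
Geostrophic balance rearranged: |∂P/∂n| = f ρ V_g
|∂P/∂n| = 8.57×10⁻⁵ × 1.21 × 29.0 = 3.01×10⁻³ Pa/m

3.0×10⁻³ Pa/m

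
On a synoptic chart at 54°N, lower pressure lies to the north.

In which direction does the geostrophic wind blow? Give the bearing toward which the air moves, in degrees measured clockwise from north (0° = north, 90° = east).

The pressure-gradient force points toward the north (bearing 000°).
Geostrophic balance: in the Northern Hemisphere the Coriolis force deflects motion to the right, so the geostrophic wind blows 90° to the right of the pressure-gradient force (low pressure on the left).
Rotating 000° by 90° clockwise gives 090° — the wind blows toward the east.

090°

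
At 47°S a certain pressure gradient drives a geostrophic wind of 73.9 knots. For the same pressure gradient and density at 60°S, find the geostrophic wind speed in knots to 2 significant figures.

62 knots

With the same pressure gradient and density, V_g ∝ 1/f ∝ 1/sin φ.
V₂ = V₁ · sin φ₁ / sin φ₂ = 73.9 × sin 47° / sin 60°
V₂ = 73.9 × 0.7314/0.8660 = 62 knots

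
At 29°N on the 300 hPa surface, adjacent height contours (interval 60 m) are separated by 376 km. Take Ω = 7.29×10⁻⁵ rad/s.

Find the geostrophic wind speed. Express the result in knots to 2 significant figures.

43 knots

Coriolis parameter at 29°N:
f = 2Ω sin φ = 2 × 7.29×10⁻⁵ × sin 29° = 7.07×10⁻⁵ s⁻¹
Height gradient: |∂Z/∂n| = 60 m / 376000 m = 1.60×10⁻⁴
On a pressure surface, geostrophic balance gives V_g = (g/f)|∂Z/∂n|:
V_g = 9.81 × 1.60×10⁻⁴ / 7.07×10⁻⁵ = 22.1 m/s
Converting: 22.1 m/s × 1.944 = 43 knots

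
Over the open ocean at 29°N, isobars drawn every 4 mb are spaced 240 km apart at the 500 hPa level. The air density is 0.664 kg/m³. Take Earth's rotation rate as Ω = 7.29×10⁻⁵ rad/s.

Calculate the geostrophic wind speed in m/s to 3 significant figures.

Coriolis parameter at 29°N:
f = 2Ω sin φ = 2 × 7.29×10⁻⁵ × sin 29° = 7.07×10⁻⁵ s⁻¹
Pressure gradient: |∂P/∂n| = 400 Pa / 240000 m = 1.67×10⁻³ Pa/m
Geostrophic balance (pressure-gradient force = Coriolis force):
V_g = (1/(fρ)) |∂P/∂n| = 1.67×10⁻³ / (7.07×10⁻⁵ × 0.664) = 35.5 m/s

35.5 m/s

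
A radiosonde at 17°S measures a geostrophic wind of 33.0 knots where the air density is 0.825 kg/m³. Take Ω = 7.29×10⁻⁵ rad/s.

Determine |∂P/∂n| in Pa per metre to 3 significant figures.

Coriolis parameter at 17°S:
f = 2Ω sin φ = 2 × 7.29×10⁻⁵ × sin 17° = 4.26×10⁻⁵ s⁻¹
Wind speed in SI: 33.0 knots = 17.0 m/s
Geostrophic balance rearranged: |∂P/∂n| = f ρ V_g
|∂P/∂n| = 4.26×10⁻⁵ × 0.825 × 17.0 = 5.97×10⁻⁴ Pa/m

5.97×10⁻⁴ Pa/m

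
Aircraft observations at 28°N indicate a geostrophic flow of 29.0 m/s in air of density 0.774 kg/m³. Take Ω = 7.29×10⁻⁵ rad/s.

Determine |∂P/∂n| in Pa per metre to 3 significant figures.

1.54×10⁻³ Pa/m

Coriolis parameter at 28°N:
f = 2Ω sin φ = 2 × 7.29×10⁻⁵ × sin 28° = 6.84×10⁻⁵ s⁻¹
Geostrophic balance rearranged: |∂P/∂n| = f ρ V_g
|∂P/∂n| = 6.84×10⁻⁵ × 0.774 × 29.0 = 1.54×10⁻³ Pa/m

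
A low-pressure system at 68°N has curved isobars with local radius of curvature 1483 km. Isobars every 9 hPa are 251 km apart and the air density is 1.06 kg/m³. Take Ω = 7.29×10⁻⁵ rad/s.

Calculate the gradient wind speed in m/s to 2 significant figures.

22 m/s

Coriolis parameter at 68°N:
f = 2Ω sin φ = 2 × 7.29×10⁻⁵ × sin 68° = 1.35×10⁻⁴ s⁻¹
Pressure gradient: |∂P/∂n| = 900 Pa / 251000 m = 3.59×10⁻³ Pa/m
Geostrophic speed: V_g = |∂P/∂n|/(fρ) = 3.59×10⁻³/(1.35×10⁻⁴ × 1.06) = 25.0 m/s
Around a low, centrifugal force acts outward with Coriolis, so pressure-gradient force balances both:
(1/ρ)|∂P/∂n| = fV + V²/R  →  V² + fR·V − fR·V_g = 0
With fR = 1.35×10⁻⁴ × 1483×10³ m = 200 m/s:
V = [−fR + √((fR)² + 4 fR V_g)]/2 = [−200 + √(200² + 4×200×25)]/2 = 22.5 m/s
Subgeostrophic (V < V_g = 25 m/s), as expected around a low.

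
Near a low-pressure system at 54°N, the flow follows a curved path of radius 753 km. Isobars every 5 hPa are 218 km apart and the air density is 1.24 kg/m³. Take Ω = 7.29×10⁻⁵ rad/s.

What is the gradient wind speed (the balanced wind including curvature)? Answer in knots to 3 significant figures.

26.4 knots

Coriolis parameter at 54°N:
f = 2Ω sin φ = 2 × 7.29×10⁻⁵ × sin 54° = 1.18×10⁻⁴ s⁻¹
Pressure gradient: |∂P/∂n| = 500 Pa / 218000 m = 2.29×10⁻³ Pa/m
Geostrophic speed: V_g = |∂P/∂n|/(fρ) = 2.29×10⁻³/(1.18×10⁻⁴ × 1.24) = 15.7 m/s
Around a low, centrifugal force acts outward with Coriolis, so pressure-gradient force balances both:
(1/ρ)|∂P/∂n| = fV + V²/R  →  V² + fR·V − fR·V_g = 0
With fR = 1.18×10⁻⁴ × 753×10³ m = 88.8 m/s:
V = [−fR + √((fR)² + 4 fR V_g)]/2 = [−88.8 + √(88.8² + 4×88.8×15.7)]/2 = 13.6 m/s
Subgeostrophic (V < V_g = 15.7 m/s), as expected around a low.
Converting: 13.6 m/s × 1.944 = 26.4 knots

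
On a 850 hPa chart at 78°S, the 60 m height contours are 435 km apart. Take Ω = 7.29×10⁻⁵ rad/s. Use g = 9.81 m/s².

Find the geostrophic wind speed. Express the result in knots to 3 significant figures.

18.4 knots

Coriolis parameter at 78°S:
f = 2Ω sin φ = 2 × 7.29×10⁻⁵ × sin 78° = 1.43×10⁻⁴ s⁻¹
Height gradient: |∂Z/∂n| = 60 m / 435000 m = 1.38×10⁻⁴
On a pressure surface, geostrophic balance gives V_g = (g/f)|∂Z/∂n|:
V_g = 9.81 × 1.38×10⁻⁴ / 1.43×10⁻⁴ = 9.49 m/s
Converting: 9.49 m/s × 1.944 = 18.4 knots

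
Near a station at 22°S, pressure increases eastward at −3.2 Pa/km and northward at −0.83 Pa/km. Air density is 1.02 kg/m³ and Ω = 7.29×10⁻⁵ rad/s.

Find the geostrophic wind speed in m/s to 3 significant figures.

59.3 m/s

Coriolis parameter at 22°S:
f = 2Ω sin φ = 2 × 7.29×10⁻⁵ × sin 22° = 5.46×10⁻⁵ s⁻¹
In the Southern Hemisphere f is negative: f = −5.46×10⁻⁵ s⁻¹.
Component geostrophic relations (x east, y north):
u_g = −(1/(fρ)) ∂P/∂y,  v_g = (1/(fρ)) ∂P/∂x
u_g = −(−0.83×10⁻³)/(−5.46×10⁻⁵ × 1.02) = −14.9 m/s;  v_g = (−3.2×10⁻³)/(−5.46×10⁻⁵ × 1.02) = 57.4 m/s
|V_g| = √(u_g² + v_g²) = 59.3 m/s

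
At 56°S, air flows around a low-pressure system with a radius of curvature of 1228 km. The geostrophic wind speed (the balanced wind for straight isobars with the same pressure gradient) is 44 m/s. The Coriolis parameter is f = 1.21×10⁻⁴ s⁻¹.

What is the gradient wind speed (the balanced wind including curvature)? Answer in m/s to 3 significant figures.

35.5 m/s

Around a low, centrifugal force acts outward with Coriolis, so pressure-gradient force balances both:
(1/ρ)|∂P/∂n| = fV + V²/R  →  V² + fR·V − fR·V_g = 0
With fR = 1.21×10⁻⁴ × 1228×10³ m = 149 m/s:
V = [−fR + √((fR)² + 4 fR V_g)]/2 = [−149 + √(149² + 4×149×44)]/2 = 35.5 m/s
Subgeostrophic (V < V_g = 44 m/s), as expected around a low.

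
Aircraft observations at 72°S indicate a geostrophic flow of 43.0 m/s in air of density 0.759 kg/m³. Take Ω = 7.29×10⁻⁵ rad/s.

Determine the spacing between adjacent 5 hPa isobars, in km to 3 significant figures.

Coriolis parameter at 72°S:
f = 2Ω sin φ = 2 × 7.29×10⁻⁵ × sin 72° = 1.39×10⁻⁴ s⁻¹
Geostrophic balance rearranged: |∂P/∂n| = f ρ V_g
|∂P/∂n| = 1.39×10⁻⁴ × 0.759 × 43.0 = 4.53×10⁻³ Pa/m
Isobar spacing: Δn = ΔP/|∂P/∂n| = 500 Pa / 4.53×10⁻³ Pa/m = 110483 m ≈ 110 km

110 km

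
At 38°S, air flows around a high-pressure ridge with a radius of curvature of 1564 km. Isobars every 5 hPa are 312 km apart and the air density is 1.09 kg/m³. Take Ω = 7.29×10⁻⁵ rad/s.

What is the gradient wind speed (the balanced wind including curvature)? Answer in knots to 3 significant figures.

Coriolis parameter at 38°S:
f = 2Ω sin φ = 2 × 7.29×10⁻⁵ × sin 38° = 8.98×10⁻⁵ s⁻¹
Pressure gradient: |∂P/∂n| = 500 Pa / 312000 m = 1.60×10⁻³ Pa/m
Geostrophic speed: V_g = |∂P/∂n|/(fρ) = 1.60×10⁻³/(8.98×10⁻⁵ × 1.09) = 16.4 m/s
Around a high, pressure-gradient force acts outward with centrifugal, so Coriolis balances both:
fV = (1/ρ)|∂P/∂n| + V²/R  →  V² − fR·V + fR·V_g = 0
With fR = 8.98×10⁻⁵ × 1564×10³ m = 140 m/s:
V = [fR − √((fR)² − 4 fR V_g)]/2 = [140 − √(140² − 4×140×16.4)]/2 = 18.9 m/s
Supergeostrophic (V > V_g = 16.4 m/s), as expected around a high.
Converting: 18.9 m/s × 1.944 = 36.8 knots

36.8 knots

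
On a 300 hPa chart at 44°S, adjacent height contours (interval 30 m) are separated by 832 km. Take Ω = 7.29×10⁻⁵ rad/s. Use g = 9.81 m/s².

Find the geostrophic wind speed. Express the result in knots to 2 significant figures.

6.8 knots

Coriolis parameter at 44°S:
f = 2Ω sin φ = 2 × 7.29×10⁻⁵ × sin 44° = 1.01×10⁻⁴ s⁻¹
Height gradient: |∂Z/∂n| = 30 m / 832000 m = 3.61×10⁻⁵
On a pressure surface, geostrophic balance gives V_g = (g/f)|∂Z/∂n|:
V_g = 9.81 × 3.61×10⁻⁵ / 1.01×10⁻⁴ = 3.49 m/s
Converting: 3.49 m/s × 1.944 = 6.8 knots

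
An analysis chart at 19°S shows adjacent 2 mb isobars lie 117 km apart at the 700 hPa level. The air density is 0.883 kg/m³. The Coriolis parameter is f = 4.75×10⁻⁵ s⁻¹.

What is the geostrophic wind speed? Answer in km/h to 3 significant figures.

147 km/h

Pressure gradient: |∂P/∂n| = 200 Pa / 117000 m = 1.71×10⁻³ Pa/m
Geostrophic balance (pressure-gradient force = Coriolis force):
V_g = (1/(fρ)) |∂P/∂n| = 1.71×10⁻³ / (4.75×10⁻⁵ × 0.883) = 40.8 m/s
Converting: 40.8 m/s × 3.6 = 147 km/h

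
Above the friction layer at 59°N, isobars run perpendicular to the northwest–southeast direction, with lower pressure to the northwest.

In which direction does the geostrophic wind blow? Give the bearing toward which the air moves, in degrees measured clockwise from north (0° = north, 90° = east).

045°

The pressure-gradient force points toward the northwest (bearing 315°).
Geostrophic balance: in the Northern Hemisphere the Coriolis force deflects motion to the right, so the geostrophic wind blows 90° to the right of the pressure-gradient force (low pressure on the left).
Rotating 315° by 90° clockwise gives 045° — the wind blows toward the northeast.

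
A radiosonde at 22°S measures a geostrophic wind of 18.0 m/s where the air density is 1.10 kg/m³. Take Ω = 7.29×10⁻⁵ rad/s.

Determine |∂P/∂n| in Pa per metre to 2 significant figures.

Coriolis parameter at 22°S:
f = 2Ω sin φ = 2 × 7.29×10⁻⁵ × sin 22° = 5.46×10⁻⁵ s⁻¹
Geostrophic balance rearranged: |∂P/∂n| = f ρ V_g
|∂P/∂n| = 5.46×10⁻⁵ × 1.10 × 18.0 = 1.08×10⁻³ Pa/m

1.1×10⁻³ Pa/m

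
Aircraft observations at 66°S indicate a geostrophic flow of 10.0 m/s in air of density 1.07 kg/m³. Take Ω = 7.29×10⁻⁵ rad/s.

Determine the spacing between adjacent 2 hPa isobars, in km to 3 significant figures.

140 km

Coriolis parameter at 66°S:
f = 2Ω sin φ = 2 × 7.29×10⁻⁵ × sin 66° = 1.33×10⁻⁴ s⁻¹
Geostrophic balance rearranged: |∂P/∂n| = f ρ V_g
|∂P/∂n| = 1.33×10⁻⁴ × 1.07 × 10.0 = 1.43×10⁻³ Pa/m
Isobar spacing: Δn = ΔP/|∂P/∂n| = 200 Pa / 1.43×10⁻³ Pa/m = 140333 m ≈ 140 km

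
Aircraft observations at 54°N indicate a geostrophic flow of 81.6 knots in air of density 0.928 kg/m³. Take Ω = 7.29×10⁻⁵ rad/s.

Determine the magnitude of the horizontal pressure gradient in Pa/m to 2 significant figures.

Coriolis parameter at 54°N:
f = 2Ω sin φ = 2 × 7.29×10⁻⁵ × sin 54° = 1.18×10⁻⁴ s⁻¹
Wind speed in SI: 81.6 knots = 42.0 m/s
Geostrophic balance rearranged: |∂P/∂n| = f ρ V_g
|∂P/∂n| = 1.18×10⁻⁴ × 0.928 × 42.0 = 4.60×10⁻³ Pa/m

4.6×10⁻³ Pa/m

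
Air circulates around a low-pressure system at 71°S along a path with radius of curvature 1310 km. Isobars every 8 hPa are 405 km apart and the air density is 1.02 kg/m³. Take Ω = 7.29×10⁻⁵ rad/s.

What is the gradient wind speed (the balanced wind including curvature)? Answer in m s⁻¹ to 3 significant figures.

Coriolis parameter at 71°S:
f = 2Ω sin φ = 2 × 7.29×10⁻⁵ × sin 71° = 1.38×10⁻⁴ s⁻¹
Pressure gradient: |∂P/∂n| = 800 Pa / 405000 m = 1.98×10⁻³ Pa/m
Geostrophic speed: V_g = |∂P/∂n|/(fρ) = 1.98×10⁻³/(1.38×10⁻⁴ × 1.02) = 14.0 m/s
Around a low, centrifugal force acts outward with Coriolis, so pressure-gradient force balances both:
(1/ρ)|∂P/∂n| = fV + V²/R  →  V² + fR·V − fR·V_g = 0
With fR = 1.38×10⁻⁴ × 1310×10³ m = 181 m/s:
V = [−fR + √((fR)² + 4 fR V_g)]/2 = [−181 + √(181² + 4×181×14)]/2 = 13.1 m/s
Subgeostrophic (V < V_g = 14 m/s), as expected around a low.

13.1 m s⁻¹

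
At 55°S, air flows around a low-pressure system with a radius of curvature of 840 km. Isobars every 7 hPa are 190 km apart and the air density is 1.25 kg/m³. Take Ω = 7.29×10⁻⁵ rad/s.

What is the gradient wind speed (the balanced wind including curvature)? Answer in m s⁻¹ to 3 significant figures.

20.5 m s⁻¹

Coriolis parameter at 55°S:
f = 2Ω sin φ = 2 × 7.29×10⁻⁵ × sin 55° = 1.19×10⁻⁴ s⁻¹
Pressure gradient: |∂P/∂n| = 700 Pa / 190000 m = 3.68×10⁻³ Pa/m
Geostrophic speed: V_g = |∂P/∂n|/(fρ) = 3.68×10⁻³/(1.19×10⁻⁴ × 1.25) = 24.7 m/s
Around a low, centrifugal force acts outward with Coriolis, so pressure-gradient force balances both:
(1/ρ)|∂P/∂n| = fV + V²/R  →  V² + fR·V − fR·V_g = 0
With fR = 1.19×10⁻⁴ × 840×10³ m = 100 m/s:
V = [−fR + √((fR)² + 4 fR V_g)]/2 = [−100 + √(100² + 4×100×24.7)]/2 = 20.5 m/s
Subgeostrophic (V < V_g = 24.7 m/s), as expected around a low.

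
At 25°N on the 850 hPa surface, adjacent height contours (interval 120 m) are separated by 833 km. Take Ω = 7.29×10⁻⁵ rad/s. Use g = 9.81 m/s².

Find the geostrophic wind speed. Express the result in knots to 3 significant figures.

44.6 knots

Coriolis parameter at 25°N:
f = 2Ω sin φ = 2 × 7.29×10⁻⁵ × sin 25° = 6.16×10⁻⁵ s⁻¹
Height gradient: |∂Z/∂n| = 120 m / 833000 m = 1.44×10⁻⁴
On a pressure surface, geostrophic balance gives V_g = (g/f)|∂Z/∂n|:
V_g = 9.81 × 1.44×10⁻⁴ / 6.16×10⁻⁵ = 22.9 m/s
Converting: 22.9 m/s × 1.944 = 44.6 knots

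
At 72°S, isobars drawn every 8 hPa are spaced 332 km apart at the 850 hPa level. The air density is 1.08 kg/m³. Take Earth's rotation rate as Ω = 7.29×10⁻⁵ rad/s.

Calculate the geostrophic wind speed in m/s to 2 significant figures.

16 m/s

Coriolis parameter at 72°S:
f = 2Ω sin φ = 2 × 7.29×10⁻⁵ × sin 72° = 1.39×10⁻⁴ s⁻¹
Pressure gradient: |∂P/∂n| = 800 Pa / 332000 m = 2.41×10⁻³ Pa/m
Geostrophic balance (pressure-gradient force = Coriolis force):
V_g = (1/(fρ)) |∂P/∂n| = 2.41×10⁻³ / (1.39×10⁻⁴ × 1.08) = 16.1 m/s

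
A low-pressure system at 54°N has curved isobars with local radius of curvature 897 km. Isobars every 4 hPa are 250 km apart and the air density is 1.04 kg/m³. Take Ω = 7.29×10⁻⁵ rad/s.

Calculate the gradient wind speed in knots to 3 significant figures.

22.8 knots

Coriolis parameter at 54°N:
f = 2Ω sin φ = 2 × 7.29×10⁻⁵ × sin 54° = 1.18×10⁻⁴ s⁻¹
Pressure gradient: |∂P/∂n| = 400 Pa / 250000 m = 1.60×10⁻³ Pa/m
Geostrophic speed: V_g = |∂P/∂n|/(fρ) = 1.60×10⁻³/(1.18×10⁻⁴ × 1.04) = 13.0 m/s
Around a low, centrifugal force acts outward with Coriolis, so pressure-gradient force balances both:
(1/ρ)|∂P/∂n| = fV + V²/R  →  V² + fR·V − fR·V_g = 0
With fR = 1.18×10⁻⁴ × 897×10³ m = 106 m/s:
V = [−fR + √((fR)² + 4 fR V_g)]/2 = [−106 + √(106² + 4×106×13)]/2 = 11.7 m/s
Subgeostrophic (V < V_g = 13 m/s), as expected around a low.
Converting: 11.7 m/s × 1.944 = 22.8 knots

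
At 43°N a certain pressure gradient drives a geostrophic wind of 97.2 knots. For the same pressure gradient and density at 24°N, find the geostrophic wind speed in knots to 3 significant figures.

With the same pressure gradient and density, V_g ∝ 1/f ∝ 1/sin φ.
V₂ = V₁ · sin φ₁ / sin φ₂ = 97.2 × sin 43° / sin 24°
V₂ = 97.2 × 0.6820/0.4067 = 163 knots

163 knots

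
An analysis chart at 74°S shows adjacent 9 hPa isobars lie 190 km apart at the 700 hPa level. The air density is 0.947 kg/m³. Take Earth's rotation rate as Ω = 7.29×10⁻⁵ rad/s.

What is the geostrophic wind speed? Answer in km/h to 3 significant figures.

128 km/h

Coriolis parameter at 74°S:
f = 2Ω sin φ = 2 × 7.29×10⁻⁵ × sin 74° = 1.40×10⁻⁴ s⁻¹
Pressure gradient: |∂P/∂n| = 900 Pa / 190000 m = 4.74×10⁻³ Pa/m
Geostrophic balance (pressure-gradient force = Coriolis force):
V_g = (1/(fρ)) |∂P/∂n| = 4.74×10⁻³ / (1.40×10⁻⁴ × 0.947) = 35.7 m/s
Converting: 35.7 m/s × 3.6 = 128 km/h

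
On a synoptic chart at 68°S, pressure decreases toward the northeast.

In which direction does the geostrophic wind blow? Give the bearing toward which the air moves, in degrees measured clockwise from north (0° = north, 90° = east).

315°

The pressure-gradient force points toward the northeast (bearing 045°).
Geostrophic balance: in the Southern Hemisphere the Coriolis force deflects motion to the left, so the geostrophic wind blows 90° to the left of the pressure-gradient force (low pressure on the right).
Rotating 045° by 90° counterclockwise gives 315° — the wind blows toward the northwest.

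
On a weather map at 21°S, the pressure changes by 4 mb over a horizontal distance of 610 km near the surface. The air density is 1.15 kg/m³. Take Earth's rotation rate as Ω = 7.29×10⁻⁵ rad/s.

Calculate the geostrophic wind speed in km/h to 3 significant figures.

Coriolis parameter at 21°S:
f = 2Ω sin φ = 2 × 7.29×10⁻⁵ × sin 21° = 5.23×10⁻⁵ s⁻¹
Pressure gradient: |∂P/∂n| = 400 Pa / 610000 m = 6.56×10⁻⁴ Pa/m
Geostrophic balance (pressure-gradient force = Coriolis force):
V_g = (1/(fρ)) |∂P/∂n| = 6.56×10⁻⁴ / (5.23×10⁻⁵ × 1.15) = 10.9 m/s
Converting: 10.9 m/s × 3.6 = 39.3 km/h

39.3 km/h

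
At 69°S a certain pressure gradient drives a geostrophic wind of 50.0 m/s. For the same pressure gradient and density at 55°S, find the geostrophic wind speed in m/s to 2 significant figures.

57 m/s

With the same pressure gradient and density, V_g ∝ 1/f ∝ 1/sin φ.
V₂ = V₁ · sin φ₁ / sin φ₂ = 50.0 × sin 69° / sin 55°
V₂ = 50.0 × 0.9336/0.8192 = 57 m/s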